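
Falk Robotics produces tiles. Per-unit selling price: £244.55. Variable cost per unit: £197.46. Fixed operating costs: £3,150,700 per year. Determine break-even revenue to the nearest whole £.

£16,362,363

Contribution margin per unit = £244.55 − £197.46 = £47.09, a CM ratio of £47.09 ÷ £244.55 = 0.1926.
Break-even sales = FC ÷ CM ratio = £3,150,700 × £244.55 / £47.09 = £16,362,363.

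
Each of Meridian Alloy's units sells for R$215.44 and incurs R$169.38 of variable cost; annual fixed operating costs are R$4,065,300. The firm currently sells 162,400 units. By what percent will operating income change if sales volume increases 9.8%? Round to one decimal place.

+21.5%

At 162,400 units, contribution = 162,400 × R$46.06 = R$7,480,144.00.
Subtracting fixed costs: EBIT = R$7,480,144.00 − R$4,065,300 = R$3,414,844.00.
Degree of operating leverage = R$7,480,144.00 / R$3,414,844.00 = 2.1905.
So EBIT moves 2.1905 × (+9.8%) = +21.5%.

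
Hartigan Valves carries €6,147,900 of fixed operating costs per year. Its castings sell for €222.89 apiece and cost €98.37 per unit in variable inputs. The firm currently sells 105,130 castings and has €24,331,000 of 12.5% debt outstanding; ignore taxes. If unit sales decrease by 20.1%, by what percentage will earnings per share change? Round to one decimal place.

Total contribution margin = 105,130 × €124.52 = €13,090,787.60.
Subtracting fixed costs: EBIT = €13,090,787.60 − €6,147,900 = €6,942,887.60.
After interest of €3,041,375.00, pre-tax earnings = €3,901,512.60.
Degree of combined leverage = contribution ÷ (EBIT − I) = €13,090,787.60 ÷ €3,901,512.60 = 3.3553.
%ΔEPS = DCL × %ΔSales = 3.3553 × -20.1% = -67.4%.

-67.4%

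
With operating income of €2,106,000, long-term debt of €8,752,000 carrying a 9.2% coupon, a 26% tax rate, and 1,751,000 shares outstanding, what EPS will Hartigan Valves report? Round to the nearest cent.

Interest = €805,184.00, so EBT = €2,106,000 − €805,184.00 = €1,300,816.00.
After tax at 26%: net income = €1,300,816.00 × 0.74 = €962,603.84.
Per share: €962,603.84 / 1,751,000 shares = €0.55.

€0.55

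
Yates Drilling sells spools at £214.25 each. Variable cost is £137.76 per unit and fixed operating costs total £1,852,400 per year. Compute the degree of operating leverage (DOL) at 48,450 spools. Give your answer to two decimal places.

At 48,450 units, contribution = 48,450 × £76.49 = £3,705,940.50.
Operating income = contribution − fixed costs = £3,705,940.50 − £1,852,400 = £1,853,540.50.
Degree of operating leverage = £3,705,940.50 / £1,853,540.50 = 1.9994.

2.00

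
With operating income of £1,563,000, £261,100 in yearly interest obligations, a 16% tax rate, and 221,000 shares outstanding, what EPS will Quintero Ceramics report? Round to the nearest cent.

Interest = £261,100.00, so EBT = £1,563,000 − £261,100.00 = £1,301,900.00.
After tax at 16%: net income = £1,301,900.00 × 0.84 = £1,093,596.00.
Per share: £1,093,596.00 / 221,000 shares = £4.95.

£4.95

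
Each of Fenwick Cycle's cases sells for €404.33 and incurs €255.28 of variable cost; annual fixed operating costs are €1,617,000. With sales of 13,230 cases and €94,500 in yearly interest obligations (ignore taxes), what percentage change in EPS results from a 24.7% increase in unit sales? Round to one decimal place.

Total contribution margin = 13,230 × €149.05 = €1,971,931.50.
EBIT = €1,971,931.50 − €1,617,000 = €354,931.50.
Interest = €94,500.00, so EBIT − I = €260,431.50.
DCL = total CM / (EBIT − I) = €1,971,931.50 / €260,431.50 = 7.5718.
EPS therefore changes by 7.5718 × (+24.7%) = +187.0%.

+187.0%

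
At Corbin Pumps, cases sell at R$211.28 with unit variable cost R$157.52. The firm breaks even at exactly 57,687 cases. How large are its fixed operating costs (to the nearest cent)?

R$3,101,253.12

Each unit contributes R$211.28 − R$157.52 = R$53.76.
Since BE = FC / CM, FC = 57,687 × R$53.76 = R$3,101,253.12.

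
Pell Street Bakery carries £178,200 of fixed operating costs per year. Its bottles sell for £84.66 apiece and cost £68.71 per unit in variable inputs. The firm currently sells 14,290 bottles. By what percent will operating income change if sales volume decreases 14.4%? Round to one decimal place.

Contribution at this volume is 14,290 × £15.95 = £227,925.50.
Subtracting fixed costs: EBIT = £227,925.50 − £178,200 = £49,725.50.
Degree of operating leverage = £227,925.50 / £49,725.50 = 4.5837.
Operating income changes by 4.5837 × -14.4% = -66.0%.

-66.0%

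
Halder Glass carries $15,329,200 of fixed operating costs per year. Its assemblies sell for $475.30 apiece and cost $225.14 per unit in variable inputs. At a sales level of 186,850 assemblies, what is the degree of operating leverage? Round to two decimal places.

Contribution at this volume is 186,850 × $250.16 = $46,742,396.00.
Operating income = contribution − fixed costs = $46,742,396.00 − $15,329,200 = $31,413,196.00.
DOL = contribution ÷ EBIT = $46,742,396.00 ÷ $31,413,196.00 = 1.4880.

1.49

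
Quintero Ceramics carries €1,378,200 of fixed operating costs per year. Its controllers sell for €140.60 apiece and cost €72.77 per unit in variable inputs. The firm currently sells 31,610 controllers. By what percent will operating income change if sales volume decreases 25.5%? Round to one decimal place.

-71.4%

At 31,610 units, contribution = 31,610 × €67.83 = €2,144,106.30.
Operating income = contribution − fixed costs = €2,144,106.30 − €1,378,200 = €765,906.30.
DOL = contribution ÷ EBIT = €2,144,106.30 ÷ €765,906.30 = 2.7994.
Operating income changes by 2.7994 × -25.5% = -71.4%.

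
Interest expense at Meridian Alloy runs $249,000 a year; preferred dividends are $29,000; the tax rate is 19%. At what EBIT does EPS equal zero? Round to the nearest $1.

$284,802

Preferred dividends are paid after tax, so their pre-tax equivalent is $29,000 ÷ (1 − 0.19) = $35,802.47.
Financial break-even EBIT = interest + D_p ÷ (1 − t) = $249,000 + $35,802.47 = $284,802.47.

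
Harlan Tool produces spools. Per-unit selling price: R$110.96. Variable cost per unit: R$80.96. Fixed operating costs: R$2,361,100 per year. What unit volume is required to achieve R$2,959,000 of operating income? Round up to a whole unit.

Each unit contributes R$110.96 − R$80.96 = R$30.00.
Units = (FC + target) / CM = (R$2,361,100 + R$2,959,000) / R$30.00 = 177,336.67, so 177,337 spools.

177,337 spools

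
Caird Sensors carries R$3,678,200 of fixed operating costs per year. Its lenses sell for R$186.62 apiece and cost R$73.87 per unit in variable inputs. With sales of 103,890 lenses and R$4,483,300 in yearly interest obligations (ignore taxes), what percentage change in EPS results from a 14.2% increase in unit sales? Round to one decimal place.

At 103,890 units, contribution = 103,890 × R$112.75 = R$11,713,597.50.
EBIT = R$11,713,597.50 − R$3,678,200 = R$8,035,397.50.
After interest of R$4,483,300.00, pre-tax earnings = R$3,552,097.50.
Degree of combined leverage = contribution ÷ (EBIT − I) = R$11,713,597.50 ÷ R$3,552,097.50 = 3.2977.
EPS therefore changes by 3.2977 × (+14.2%) = +46.8%.

+46.8%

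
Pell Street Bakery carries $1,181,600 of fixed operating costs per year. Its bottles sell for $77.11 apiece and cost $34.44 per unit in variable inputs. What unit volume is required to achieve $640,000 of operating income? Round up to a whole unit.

42,691 bottles

Unit CM = price − variable cost = $77.11 − $34.44 = $42.67.
Required volume = (fixed costs + target profit) ÷ CM = ($1,181,600 + $640,000) ÷ $42.67 = 42,690.41, so 42,691 bottles.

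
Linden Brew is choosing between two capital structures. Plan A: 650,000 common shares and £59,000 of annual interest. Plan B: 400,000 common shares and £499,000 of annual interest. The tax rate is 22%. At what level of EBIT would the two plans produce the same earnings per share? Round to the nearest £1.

£1,203,000

At indifference, (EBIT − 59,000)(1 − t)/650,000 = (EBIT − 499,000)(1 − t)/400,000.
Cancelling (1 − t) and cross-multiplying: 400,000·(EBIT − 59,000) = 650,000·(EBIT − 499,000).
Solving, EBIT = (499,000·650,000 − 59,000·400,000) / (650,000 − 400,000) = 300,750,000,000 / 250,000 = 1,203,000.00.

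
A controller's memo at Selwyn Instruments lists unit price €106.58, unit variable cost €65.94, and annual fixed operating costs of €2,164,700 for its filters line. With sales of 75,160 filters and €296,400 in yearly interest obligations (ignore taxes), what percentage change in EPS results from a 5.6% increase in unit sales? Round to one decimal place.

Total contribution margin = 75,160 × €40.64 = €3,054,502.40.
Subtracting fixed costs: EBIT = €3,054,502.40 − €2,164,700 = €889,802.40.
After interest of €296,400.00, pre-tax earnings = €593,402.40.
Degree of combined leverage = contribution ÷ (EBIT − I) = €3,054,502.40 ÷ €593,402.40 = 5.1474.
EPS therefore changes by 5.1474 × (+5.6%) = +28.8%.

+28.8%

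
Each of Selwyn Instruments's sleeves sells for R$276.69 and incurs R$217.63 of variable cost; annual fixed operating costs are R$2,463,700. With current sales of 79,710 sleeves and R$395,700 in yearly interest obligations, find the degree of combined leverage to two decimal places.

Total contribution margin = 79,710 × R$59.06 = R$4,707,672.60.
Operating income = contribution − fixed costs = R$4,707,672.60 − R$2,463,700 = R$2,243,972.60. Interest = R$395,700.00.
DOL = R$4,707,672.60 ÷ R$2,243,972.60 = 2.0979; DFL = R$2,243,972.60 ÷ R$1,848,272.60 = 1.2141.
Combined leverage = 2.0979 × 1.2141 = 2.5471.

2.55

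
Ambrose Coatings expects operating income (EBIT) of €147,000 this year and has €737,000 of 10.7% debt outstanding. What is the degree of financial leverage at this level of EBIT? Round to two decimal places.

Interest = €78,859.00.
DFL = EBIT ÷ (EBIT − I) = €147,000 ÷ (€147,000 − €78,859.00) = €147,000 ÷ €68,141.00 = 2.1573.

2.16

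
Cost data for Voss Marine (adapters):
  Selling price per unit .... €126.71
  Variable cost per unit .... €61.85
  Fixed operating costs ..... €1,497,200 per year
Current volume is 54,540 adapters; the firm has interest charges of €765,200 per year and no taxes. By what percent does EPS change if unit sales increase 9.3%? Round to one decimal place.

+25.8%

Total contribution margin = 54,540 × €64.86 = €3,537,464.40.
Subtracting fixed costs: EBIT = €3,537,464.40 − €1,497,200 = €2,040,264.40.
Interest = €765,200.00, so EBIT − I = €1,275,064.40.
Degree of combined leverage = contribution ÷ (EBIT − I) = €3,537,464.40 ÷ €1,275,064.40 = 2.7743.
EPS therefore changes by 2.7743 × (+9.3%) = +25.8%.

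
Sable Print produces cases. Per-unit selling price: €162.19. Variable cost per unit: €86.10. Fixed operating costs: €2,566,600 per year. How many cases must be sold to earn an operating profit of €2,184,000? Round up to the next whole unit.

62,434 cases

Each unit contributes €162.19 − €86.10 = €76.09.
Required volume = (fixed costs + target profit) ÷ CM = (€2,566,600 + €2,184,000) ÷ €76.09 = 62,433.96, so 62,434 cases.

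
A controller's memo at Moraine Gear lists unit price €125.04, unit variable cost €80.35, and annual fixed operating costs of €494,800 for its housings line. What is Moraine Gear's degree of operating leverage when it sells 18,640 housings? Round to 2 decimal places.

2.46

Total contribution margin = 18,640 × €44.69 = €833,021.60.
Subtracting fixed costs: EBIT = €833,021.60 − €494,800 = €338,221.60.
So DOL = total CM / EBIT = €833,021.60 / €338,221.60 = 2.4629.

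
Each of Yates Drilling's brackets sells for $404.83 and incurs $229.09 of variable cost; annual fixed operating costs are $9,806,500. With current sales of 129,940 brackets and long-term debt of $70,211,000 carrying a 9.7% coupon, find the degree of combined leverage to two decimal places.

Total contribution margin = 129,940 × $175.74 = $22,835,655.60.
EBIT = $22,835,655.60 − $9,806,500 = $13,029,155.60. Interest = $6,810,467.00.
DOL = $22,835,655.60 ÷ $13,029,155.60 = 1.7527; DFL = $13,029,155.60 ÷ $6,218,688.60 = 2.0952.
Combined leverage = 1.7527 × 2.0952 = 3.6723.

3.67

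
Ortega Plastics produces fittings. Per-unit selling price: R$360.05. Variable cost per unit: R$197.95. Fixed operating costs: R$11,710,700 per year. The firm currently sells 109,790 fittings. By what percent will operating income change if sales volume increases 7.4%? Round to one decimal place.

+21.6%

Contribution at this volume is 109,790 × R$162.10 = R$17,796,959.00.
Subtracting fixed costs: EBIT = R$17,796,959.00 − R$11,710,700 = R$6,086,259.00.
So DOL = total CM / EBIT = R$17,796,959.00 / R$6,086,259.00 = 2.9241.
So EBIT moves 2.9241 × (+7.4%) = +21.6%.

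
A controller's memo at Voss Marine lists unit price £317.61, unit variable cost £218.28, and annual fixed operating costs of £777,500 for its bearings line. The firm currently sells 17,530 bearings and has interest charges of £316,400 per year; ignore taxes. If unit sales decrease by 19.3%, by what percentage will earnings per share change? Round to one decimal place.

Contribution at this volume is 17,530 × £99.33 = £1,741,254.90.
EBIT = £1,741,254.90 − £777,500 = £963,754.90.
After interest of £316,400.00, pre-tax earnings = £647,354.90.
DCL = total CM / (EBIT − I) = £1,741,254.90 / £647,354.90 = 2.6898.
EPS therefore changes by 2.6898 × (-19.3%) = -51.9%.

-51.9%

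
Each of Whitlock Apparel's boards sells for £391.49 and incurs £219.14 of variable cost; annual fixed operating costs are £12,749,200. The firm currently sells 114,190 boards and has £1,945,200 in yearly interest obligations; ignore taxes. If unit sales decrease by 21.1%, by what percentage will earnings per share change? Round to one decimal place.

-83.3%

Total contribution margin = 114,190 × £172.35 = £19,680,646.50.
Subtracting fixed costs: EBIT = £19,680,646.50 − £12,749,200 = £6,931,446.50.
Interest = £1,945,200.00, so EBIT − I = £4,986,246.50.
DCL = total CM / (EBIT − I) = £19,680,646.50 / £4,986,246.50 = 3.9470.
%ΔEPS = DCL × %ΔSales = 3.9470 × -21.1% = -83.3%.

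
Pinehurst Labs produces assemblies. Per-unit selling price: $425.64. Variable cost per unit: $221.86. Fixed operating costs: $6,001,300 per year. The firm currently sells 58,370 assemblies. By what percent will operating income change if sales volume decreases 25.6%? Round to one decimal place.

-51.7%

Contribution at this volume is 58,370 × $203.78 = $11,894,638.60.
Subtracting fixed costs: EBIT = $11,894,638.60 − $6,001,300 = $5,893,338.60.
DOL = contribution ÷ EBIT = $11,894,638.60 ÷ $5,893,338.60 = 2.0183.
Operating income changes by 2.0183 × -25.6% = -51.7%.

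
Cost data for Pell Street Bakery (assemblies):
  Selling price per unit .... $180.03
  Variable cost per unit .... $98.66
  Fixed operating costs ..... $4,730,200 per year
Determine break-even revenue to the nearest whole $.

$10,465,502

Contribution margin per unit = $180.03 − $98.66 = $81.37, a CM ratio of $81.37 ÷ $180.03 = 0.4520.
Break-even revenue = fixed costs × price ÷ CM = $4,730,200 × $180.03 ÷ $81.37 = $10,465,502.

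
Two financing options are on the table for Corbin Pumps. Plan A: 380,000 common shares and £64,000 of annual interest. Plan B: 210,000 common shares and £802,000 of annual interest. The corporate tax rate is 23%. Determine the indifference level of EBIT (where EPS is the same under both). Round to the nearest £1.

£1,713,647

At indifference, (EBIT − 64,000)(1 − t)/380,000 = (EBIT − 802,000)(1 − t)/210,000.
Cancelling (1 − t) and cross-multiplying: 210,000·(EBIT − 64,000) = 380,000·(EBIT − 802,000).
Solving, EBIT = (802,000·380,000 − 64,000·210,000) / (380,000 − 210,000) = 291,320,000,000 / 170,000 = 1,713,647.06.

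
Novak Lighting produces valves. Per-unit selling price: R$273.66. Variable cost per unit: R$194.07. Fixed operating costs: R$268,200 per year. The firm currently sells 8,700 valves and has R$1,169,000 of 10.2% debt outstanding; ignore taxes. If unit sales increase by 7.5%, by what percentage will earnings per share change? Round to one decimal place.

Contribution at this volume is 8,700 × R$79.59 = R$692,433.00.
Operating income = contribution − fixed costs = R$692,433.00 − R$268,200 = R$424,233.00.
After interest of R$119,238.00, pre-tax earnings = R$304,995.00.
DCL = total CM / (EBIT − I) = R$692,433.00 / R$304,995.00 = 2.2703.
EPS therefore changes by 2.2703 × (+7.5%) = +17.0%.

+17.0%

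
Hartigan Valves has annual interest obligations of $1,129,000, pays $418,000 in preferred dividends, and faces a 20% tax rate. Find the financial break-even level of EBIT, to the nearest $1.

Grossing the preferred dividend up to pre-tax terms: $418,000 / (1 − 0.20) = $522,500.00.
Financial break-even EBIT = interest + D_p ÷ (1 − t) = $1,129,000 + $522,500.00 = $1,651,500.00.

$1,651,500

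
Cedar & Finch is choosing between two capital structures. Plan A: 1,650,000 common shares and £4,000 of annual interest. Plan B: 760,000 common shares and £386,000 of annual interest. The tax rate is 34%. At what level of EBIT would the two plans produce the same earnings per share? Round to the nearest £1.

Set EPS_A = EPS_B: (EBIT − £4,000)(1 − 0.34) ÷ 1,650,000 = (EBIT − £386,000)(1 − 0.34) ÷ 760,000.
The (1 − t) factor cancels: (EBIT − 4,000) × 760,000 = (EBIT − 386,000) × 1,650,000.
Solving, EBIT = (386,000·1,650,000 − 4,000·760,000) / (1,650,000 − 760,000) = 633,860,000,000 / 890,000 = 712,202.25.

£712,202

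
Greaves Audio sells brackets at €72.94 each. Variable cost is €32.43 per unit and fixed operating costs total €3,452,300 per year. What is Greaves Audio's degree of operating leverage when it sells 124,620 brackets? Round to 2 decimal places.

3.16

Total contribution margin = 124,620 × €40.51 = €5,048,356.20.
Operating income = contribution − fixed costs = €5,048,356.20 − €3,452,300 = €1,596,056.20.
DOL = contribution ÷ EBIT = €5,048,356.20 ÷ €1,596,056.20 = 3.1630.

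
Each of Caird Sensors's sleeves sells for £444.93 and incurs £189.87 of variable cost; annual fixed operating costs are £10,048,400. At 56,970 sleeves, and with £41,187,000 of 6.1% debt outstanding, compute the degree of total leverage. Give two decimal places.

7.38

Contribution at this volume is 56,970 × £255.06 = £14,530,768.20.
EBIT = £14,530,768.20 − £10,048,400 = £4,482,368.20. Interest = £2,512,407.00.
DOL = £14,530,768.20 ÷ £4,482,368.20 = 3.2418; DFL = £4,482,368.20 ÷ £1,969,961.20 = 2.2754.
Combined leverage = 3.2418 × 2.2754 = 7.3764.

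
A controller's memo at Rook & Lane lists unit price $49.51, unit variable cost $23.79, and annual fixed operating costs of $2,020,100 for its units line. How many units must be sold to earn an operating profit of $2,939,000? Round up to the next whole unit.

192,812 units

Unit CM = price − variable cost = $49.51 − $23.79 = $25.72.
Required volume = (fixed costs + target profit) ÷ CM = ($2,020,100 + $2,939,000) ÷ $25.72 = 192,811.04, so 192,812 units.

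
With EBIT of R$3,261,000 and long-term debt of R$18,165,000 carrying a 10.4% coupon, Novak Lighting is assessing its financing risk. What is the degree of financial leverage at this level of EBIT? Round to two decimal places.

2.38

Annual interest charges come to R$1,889,160.00.
DFL = EBIT ÷ (EBIT − I) = R$3,261,000 ÷ (R$3,261,000 − R$1,889,160.00) = R$3,261,000 ÷ R$1,371,840.00 = 2.3771.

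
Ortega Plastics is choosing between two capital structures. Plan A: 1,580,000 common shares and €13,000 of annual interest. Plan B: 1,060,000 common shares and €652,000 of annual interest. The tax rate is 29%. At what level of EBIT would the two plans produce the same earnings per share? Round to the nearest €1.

€1,954,577

At indifference, (EBIT − 13,000)(1 − t)/1,580,000 = (EBIT − 652,000)(1 − t)/1,060,000.
The (1 − t) factor cancels: (EBIT − 13,000) × 1,060,000 = (EBIT − 652,000) × 1,580,000.
Solving, EBIT = (652,000·1,580,000 − 13,000·1,060,000) / (1,580,000 − 1,060,000) = 1,016,380,000,000 / 520,000 = 1,954,576.92.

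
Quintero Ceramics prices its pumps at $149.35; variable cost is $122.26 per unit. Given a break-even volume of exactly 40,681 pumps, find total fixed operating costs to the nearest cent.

$1,102,048.29

Each unit contributes $149.35 − $122.26 = $27.09.
Since BE = FC / CM, FC = 40,681 × $27.09 = $1,102,048.29.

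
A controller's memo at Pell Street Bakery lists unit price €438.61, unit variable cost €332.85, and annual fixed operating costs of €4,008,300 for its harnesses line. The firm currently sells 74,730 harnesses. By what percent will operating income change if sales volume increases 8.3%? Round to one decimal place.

+16.8%

At 74,730 units, contribution = 74,730 × €105.76 = €7,903,444.80.
Subtracting fixed costs: EBIT = €7,903,444.80 − €4,008,300 = €3,895,144.80.
DOL = contribution ÷ EBIT = €7,903,444.80 ÷ €3,895,144.80 = 2.0291.
%ΔEBIT = DOL × %ΔSales = 2.0291 × +8.3% = +16.8%.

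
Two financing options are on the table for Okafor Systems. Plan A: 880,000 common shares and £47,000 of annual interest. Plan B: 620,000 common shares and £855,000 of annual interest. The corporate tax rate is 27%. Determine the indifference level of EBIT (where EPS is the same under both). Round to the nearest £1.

£2,781,769

At indifference, (EBIT − 47,000)(1 − t)/880,000 = (EBIT − 855,000)(1 − t)/620,000.
The (1 − t) factor cancels: (EBIT − 47,000) × 620,000 = (EBIT − 855,000) × 880,000.
EBIT × (880,000 − 620,000) = 855,000 × 880,000 − 47,000 × 620,000 = 723,260,000,000, so EBIT = 723,260,000,000 ÷ 260,000 = 2,781,769.23.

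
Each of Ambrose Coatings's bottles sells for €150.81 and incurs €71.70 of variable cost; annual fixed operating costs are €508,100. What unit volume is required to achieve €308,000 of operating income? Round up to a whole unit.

10,317 bottles

Unit CM = price − variable cost = €150.81 − €71.70 = €79.11.
Need Q such that Q × €79.11 − €508,100 = €308,000, i.e. Q = €816,100 / €79.11 = 10,316.02 → 10,317.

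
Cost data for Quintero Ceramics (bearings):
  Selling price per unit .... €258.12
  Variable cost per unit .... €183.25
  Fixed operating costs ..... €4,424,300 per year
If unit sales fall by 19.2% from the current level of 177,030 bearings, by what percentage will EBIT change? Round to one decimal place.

Total contribution margin = 177,030 × €74.87 = €13,254,236.10.
Operating income = contribution − fixed costs = €13,254,236.10 − €4,424,300 = €8,829,936.10.
DOL = contribution ÷ EBIT = €13,254,236.10 ÷ €8,829,936.10 = 1.5011.
%ΔEBIT = DOL × %ΔSales = 1.5011 × -19.2% = -28.8%.

-28.8%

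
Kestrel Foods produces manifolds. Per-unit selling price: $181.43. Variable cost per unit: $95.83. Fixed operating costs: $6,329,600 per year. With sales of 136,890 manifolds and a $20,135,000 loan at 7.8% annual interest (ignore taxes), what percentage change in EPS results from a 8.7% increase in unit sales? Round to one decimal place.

+26.7%

At 136,890 units, contribution = 136,890 × $85.60 = $11,717,784.00.
Operating income = contribution − fixed costs = $11,717,784.00 − $6,329,600 = $5,388,184.00.
Interest = $1,570,530.00, so EBIT − I = $3,817,654.00.
Degree of combined leverage = contribution ÷ (EBIT − I) = $11,717,784.00 ÷ $3,817,654.00 = 3.0694.
EPS therefore changes by 3.0694 × (+8.7%) = +26.7%.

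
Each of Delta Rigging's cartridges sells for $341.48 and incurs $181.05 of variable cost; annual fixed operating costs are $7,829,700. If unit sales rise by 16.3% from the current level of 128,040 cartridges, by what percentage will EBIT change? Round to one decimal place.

+26.3%

At 128,040 units, contribution = 128,040 × $160.43 = $20,541,457.20.
Subtracting fixed costs: EBIT = $20,541,457.20 − $7,829,700 = $12,711,757.20.
Degree of operating leverage = $20,541,457.20 / $12,711,757.20 = 1.6159.
%ΔEBIT = DOL × %ΔSales = 1.6159 × +16.3% = +26.3%.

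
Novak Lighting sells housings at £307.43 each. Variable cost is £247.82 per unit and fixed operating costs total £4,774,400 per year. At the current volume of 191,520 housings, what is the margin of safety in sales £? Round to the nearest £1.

£34,255,712

Contribution margin per unit = £307.43 − £247.82 = £59.61. Break-even units = £4,774,400 ÷ £59.61 = 80,093.94; break-even revenue = 80,093.94 × £307.43 = £24,623,281.19.
Actual sales revenue = 191,520 × £307.43 = £58,878,993.60.
Margin of safety = £58,878,993.60 − £24,623,281.19 = £34,255,712.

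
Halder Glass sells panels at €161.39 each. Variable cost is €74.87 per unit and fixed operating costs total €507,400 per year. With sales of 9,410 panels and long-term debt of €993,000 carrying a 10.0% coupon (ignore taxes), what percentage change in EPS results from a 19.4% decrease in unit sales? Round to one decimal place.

Contribution at this volume is 9,410 × €86.52 = €814,153.20.
EBIT = €814,153.20 − €507,400 = €306,753.20.
Interest = €99,300.00, so EBIT − I = €207,453.20.
DCL = total CM / (EBIT − I) = €814,153.20 / €207,453.20 = 3.9245.
EPS therefore changes by 3.9245 × (-19.4%) = -76.1%.

-76.1%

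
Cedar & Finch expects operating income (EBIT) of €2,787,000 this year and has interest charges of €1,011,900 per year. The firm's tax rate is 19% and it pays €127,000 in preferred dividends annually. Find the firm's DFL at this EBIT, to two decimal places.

1.72

Annual interest charges come to €1,011,900.00.
Pre-tax preferred-dividend burden = €127,000 ÷ (1 − 0.19) = €156,790.12.
DFL = EBIT ÷ [EBIT − I − D_p/(1−t)] = €2,787,000 ÷ [€2,787,000 − €1,011,900.00 − €156,790.12] = €2,787,000 ÷ €1,618,309.88 = 1.7222.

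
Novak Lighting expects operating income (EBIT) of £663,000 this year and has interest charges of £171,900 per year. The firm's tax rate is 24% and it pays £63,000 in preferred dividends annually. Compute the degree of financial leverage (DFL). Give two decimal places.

1.62

Annual interest charges come to £171,900.00.
Pre-tax preferred-dividend burden = £63,000 ÷ (1 − 0.24) = £82,894.74.
DFL = EBIT ÷ [EBIT − I − D_p/(1−t)] = £663,000 ÷ [£663,000 − £171,900.00 − £82,894.74] = £663,000 ÷ £408,205.26 = 1.6242.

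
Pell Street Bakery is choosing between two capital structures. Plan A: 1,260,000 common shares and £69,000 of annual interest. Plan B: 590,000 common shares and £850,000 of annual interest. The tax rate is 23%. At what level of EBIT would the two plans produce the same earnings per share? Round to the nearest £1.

£1,537,746

At indifference, (EBIT − 69,000)(1 − t)/1,260,000 = (EBIT − 850,000)(1 − t)/590,000.
Cancelling (1 − t) and cross-multiplying: 590,000·(EBIT − 69,000) = 1,260,000·(EBIT − 850,000).
EBIT × (1,260,000 − 590,000) = 850,000 × 1,260,000 − 69,000 × 590,000 = 1,030,290,000,000, so EBIT = 1,030,290,000,000 ÷ 670,000 = 1,537,746.27.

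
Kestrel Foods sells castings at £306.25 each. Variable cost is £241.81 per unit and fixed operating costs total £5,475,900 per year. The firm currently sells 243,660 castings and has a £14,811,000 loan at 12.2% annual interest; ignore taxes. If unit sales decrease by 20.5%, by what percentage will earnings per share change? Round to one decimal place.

Contribution at this volume is 243,660 × £64.44 = £15,701,450.40.
EBIT = £15,701,450.40 − £5,475,900 = £10,225,550.40.
After interest of £1,806,942.00, pre-tax earnings = £8,418,608.40.
DCL = total CM / (EBIT − I) = £15,701,450.40 / £8,418,608.40 = 1.8651.
%ΔEPS = DCL × %ΔSales = 1.8651 × -20.5% = -38.2%.

-38.2%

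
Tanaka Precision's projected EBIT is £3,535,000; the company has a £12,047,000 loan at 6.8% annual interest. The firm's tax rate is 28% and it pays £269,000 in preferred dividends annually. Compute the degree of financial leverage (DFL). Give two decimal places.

1.51

Annual interest charges come to £819,196.00.
Preferred dividends grossed up pre-tax: £269,000 / (1 − 0.28) = £373,611.11.
DFL = EBIT ÷ [EBIT − I − D_p/(1−t)] = £3,535,000 ÷ [£3,535,000 − £819,196.00 − £373,611.11] = £3,535,000 ÷ £2,342,192.89 = 1.5093.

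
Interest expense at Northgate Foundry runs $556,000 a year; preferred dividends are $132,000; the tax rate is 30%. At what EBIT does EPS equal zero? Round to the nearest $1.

Preferred dividends are paid after tax, so their pre-tax equivalent is $132,000 ÷ (1 − 0.30) = $188,571.43.
EPS = 0 when EBIT covers interest plus the pre-tax preferred burden: $556,000 + $188,571.43 = $744,571.43.

$744,571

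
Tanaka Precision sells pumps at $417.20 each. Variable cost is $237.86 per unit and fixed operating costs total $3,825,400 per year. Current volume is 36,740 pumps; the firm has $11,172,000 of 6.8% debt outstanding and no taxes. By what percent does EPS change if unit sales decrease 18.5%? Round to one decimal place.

-60.8%

Contribution at this volume is 36,740 × $179.34 = $6,588,951.60.
EBIT = $6,588,951.60 − $3,825,400 = $2,763,551.60.
Interest = $759,696.00, so EBIT − I = $2,003,855.60.
DCL = total CM / (EBIT − I) = $6,588,951.60 / $2,003,855.60 = 3.2881.
%ΔEPS = DCL × %ΔSales = 3.2881 × -18.5% = -60.8%.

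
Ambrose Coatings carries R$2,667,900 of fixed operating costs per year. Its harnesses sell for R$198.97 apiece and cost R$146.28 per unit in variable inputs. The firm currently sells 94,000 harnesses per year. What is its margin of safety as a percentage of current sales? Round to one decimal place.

46.1%

Each unit contributes R$198.97 − R$146.28 = R$52.69. Break-even units = R$2,667,900 ÷ R$52.69 = 50,633.90; break-even revenue = 50,633.90 × R$198.97 = R$10,074,626.36.
Actual sales revenue = 94,000 × R$198.97 = R$18,703,180.00.
Margin of safety = (R$18,703,180.00 − R$10,074,626.36) ÷ R$18,703,180.00 = 46.1%.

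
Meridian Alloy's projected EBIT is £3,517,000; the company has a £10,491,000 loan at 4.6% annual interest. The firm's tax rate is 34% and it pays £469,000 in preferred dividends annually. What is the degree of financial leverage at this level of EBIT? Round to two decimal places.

Interest = £482,586.00.
Pre-tax preferred-dividend burden = £469,000 ÷ (1 − 0.34) = £710,606.06.
DFL = EBIT ÷ [EBIT − I − D_p/(1−t)] = £3,517,000 ÷ [£3,517,000 − £482,586.00 − £710,606.06] = £3,517,000 ÷ £2,323,807.94 = 1.5135.

1.51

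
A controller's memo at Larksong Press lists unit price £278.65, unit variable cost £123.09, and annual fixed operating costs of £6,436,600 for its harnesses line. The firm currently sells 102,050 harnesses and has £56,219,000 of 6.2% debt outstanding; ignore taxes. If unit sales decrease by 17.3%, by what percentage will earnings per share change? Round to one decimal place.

At 102,050 units, contribution = 102,050 × £155.56 = £15,874,898.00.
Operating income = contribution − fixed costs = £15,874,898.00 − £6,436,600 = £9,438,298.00.
Interest = £3,485,578.00, so EBIT − I = £5,952,720.00.
Degree of combined leverage = contribution ÷ (EBIT − I) = £15,874,898.00 ÷ £5,952,720.00 = 2.6668.
%ΔEPS = DCL × %ΔSales = 2.6668 × -17.3% = -46.1%.

-46.1%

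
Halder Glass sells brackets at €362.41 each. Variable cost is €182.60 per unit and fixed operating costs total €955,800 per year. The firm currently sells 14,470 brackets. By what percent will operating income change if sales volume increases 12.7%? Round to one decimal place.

+20.1%

Contribution at this volume is 14,470 × €179.81 = €2,601,850.70.
Subtracting fixed costs: EBIT = €2,601,850.70 − €955,800 = €1,646,050.70.
So DOL = total CM / EBIT = €2,601,850.70 / €1,646,050.70 = 1.5807.
%ΔEBIT = DOL × %ΔSales = 1.5807 × +12.7% = +20.1%.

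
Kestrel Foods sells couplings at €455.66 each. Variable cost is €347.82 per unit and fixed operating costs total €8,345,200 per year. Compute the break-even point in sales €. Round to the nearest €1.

Contribution margin per unit = €455.66 − €347.82 = €107.84, a CM ratio of €107.84 ÷ €455.66 = 0.2367.
Break-even revenue = fixed costs × price ÷ CM = €8,345,200 × €455.66 ÷ €107.84 = €35,261,256.

€35,261,256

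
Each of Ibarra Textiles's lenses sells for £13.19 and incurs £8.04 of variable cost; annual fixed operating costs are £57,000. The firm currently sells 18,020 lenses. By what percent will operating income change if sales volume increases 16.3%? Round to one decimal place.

+42.3%

Contribution at this volume is 18,020 × £5.15 = £92,803.00.
Subtracting fixed costs: EBIT = £92,803.00 − £57,000 = £35,803.00.
DOL = contribution ÷ EBIT = £92,803.00 ÷ £35,803.00 = 2.5920.
%ΔEBIT = DOL × %ΔSales = 2.5920 × +16.3% = +42.3%.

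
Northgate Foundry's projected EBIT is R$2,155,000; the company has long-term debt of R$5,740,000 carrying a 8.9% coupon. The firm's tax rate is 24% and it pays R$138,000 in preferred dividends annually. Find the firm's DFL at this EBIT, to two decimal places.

Interest = R$510,860.00.
Preferred dividends grossed up pre-tax: R$138,000 / (1 − 0.24) = R$181,578.95.
DFL = EBIT ÷ [EBIT − I − D_p/(1−t)] = R$2,155,000 ÷ [R$2,155,000 − R$510,860.00 − R$181,578.95] = R$2,155,000 ÷ R$1,462,561.05 = 1.4734.

1.47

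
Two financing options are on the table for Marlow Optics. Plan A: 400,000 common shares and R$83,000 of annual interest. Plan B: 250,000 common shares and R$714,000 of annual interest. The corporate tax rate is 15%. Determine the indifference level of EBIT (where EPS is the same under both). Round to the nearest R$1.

Set EPS_A = EPS_B: (EBIT − R$83,000)(1 − 0.15) ÷ 400,000 = (EBIT − R$714,000)(1 − 0.15) ÷ 250,000.
The (1 − t) factor cancels: (EBIT − 83,000) × 250,000 = (EBIT − 714,000) × 400,000.
EBIT × (400,000 − 250,000) = 714,000 × 400,000 − 83,000 × 250,000 = 264,850,000,000, so EBIT = 264,850,000,000 ÷ 150,000 = 1,765,666.67.

R$1,765,667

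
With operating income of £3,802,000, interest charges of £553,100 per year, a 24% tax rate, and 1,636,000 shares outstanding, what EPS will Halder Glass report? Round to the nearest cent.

£1.51

Pre-tax income = £3,802,000 − £553,100.00 = £3,248,900.00.
Net income = £3,248,900.00 × (1 − 0.24) = £2,469,164.00.
Per share: £2,469,164.00 / 1,636,000 shares = £1.51.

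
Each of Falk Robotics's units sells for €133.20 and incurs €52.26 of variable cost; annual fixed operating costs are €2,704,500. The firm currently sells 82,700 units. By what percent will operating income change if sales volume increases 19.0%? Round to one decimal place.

+31.9%

Contribution at this volume is 82,700 × €80.94 = €6,693,738.00.
Operating income = contribution − fixed costs = €6,693,738.00 − €2,704,500 = €3,989,238.00.
DOL = contribution ÷ EBIT = €6,693,738.00 ÷ €3,989,238.00 = 1.6779.
Operating income changes by 1.6779 × +19.0% = +31.9%.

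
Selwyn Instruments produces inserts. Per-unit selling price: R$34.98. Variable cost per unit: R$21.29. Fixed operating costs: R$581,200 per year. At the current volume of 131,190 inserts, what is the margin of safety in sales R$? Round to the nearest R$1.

R$3,103,973

Contribution margin per unit = R$34.98 − R$21.29 = R$13.69. Break-even units = R$581,200 ÷ R$13.69 = 42,454.35; break-even revenue = 42,454.35 × R$34.98 = R$1,485,053.03.
Actual sales revenue = 131,190 × R$34.98 = R$4,589,026.20.
Margin of safety = R$4,589,026.20 − R$1,485,053.03 = R$3,103,973.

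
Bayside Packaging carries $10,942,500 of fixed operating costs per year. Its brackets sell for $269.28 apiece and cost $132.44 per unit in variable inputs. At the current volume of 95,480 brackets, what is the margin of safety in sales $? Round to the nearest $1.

Each unit contributes $269.28 − $132.44 = $136.84. Break-even units = $10,942,500 ÷ $136.84 = 79,965.65; break-even revenue = 79,965.65 × $269.28 = $21,533,151.13.
Current sales = 95,480 × $269.28 = $25,710,854.40.
Margin of safety = $25,710,854.40 − $21,533,151.13 = $4,177,703.

$4,177,703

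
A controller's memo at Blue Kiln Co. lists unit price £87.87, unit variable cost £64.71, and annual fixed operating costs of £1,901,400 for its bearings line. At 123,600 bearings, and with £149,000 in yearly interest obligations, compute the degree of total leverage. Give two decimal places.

Total contribution margin = 123,600 × £23.16 = £2,862,576.00.
Subtracting fixed costs: EBIT = £2,862,576.00 − £1,901,400 = £961,176.00. Interest = £149,000.00, so EBIT − I = £812,176.00.
Degree of total leverage = total CM / (EBIT − interest) = £2,862,576.00 / £812,176.00 = 3.5246.

3.52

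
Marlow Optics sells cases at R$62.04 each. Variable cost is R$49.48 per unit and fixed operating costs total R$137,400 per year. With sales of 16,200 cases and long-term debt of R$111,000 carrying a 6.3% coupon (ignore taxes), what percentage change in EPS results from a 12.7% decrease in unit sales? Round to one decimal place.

-43.7%

Contribution at this volume is 16,200 × R$12.56 = R$203,472.00.
Subtracting fixed costs: EBIT = R$203,472.00 − R$137,400 = R$66,072.00.
Interest = R$6,993.00, so EBIT − I = R$59,079.00.
Degree of combined leverage = contribution ÷ (EBIT − I) = R$203,472.00 ÷ R$59,079.00 = 3.4441.
%ΔEPS = DCL × %ΔSales = 3.4441 × -12.7% = -43.7%.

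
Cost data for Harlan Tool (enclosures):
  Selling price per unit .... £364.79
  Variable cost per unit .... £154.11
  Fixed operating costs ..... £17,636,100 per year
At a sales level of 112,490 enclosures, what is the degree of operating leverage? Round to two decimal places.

3.91

At 112,490 units, contribution = 112,490 × £210.68 = £23,699,393.20.
EBIT = £23,699,393.20 − £17,636,100 = £6,063,293.20.
So DOL = total CM / EBIT = £23,699,393.20 / £6,063,293.20 = 3.9087.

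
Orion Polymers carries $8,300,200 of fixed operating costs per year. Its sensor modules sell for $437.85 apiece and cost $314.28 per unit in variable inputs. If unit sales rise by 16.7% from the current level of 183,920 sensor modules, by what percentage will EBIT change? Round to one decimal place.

+26.3%

Contribution at this volume is 183,920 × $123.57 = $22,726,994.40.
Operating income = contribution − fixed costs = $22,726,994.40 − $8,300,200 = $14,426,794.40.
Degree of operating leverage = $22,726,994.40 / $14,426,794.40 = 1.5753.
Operating income changes by 1.5753 × +16.7% = +26.3%.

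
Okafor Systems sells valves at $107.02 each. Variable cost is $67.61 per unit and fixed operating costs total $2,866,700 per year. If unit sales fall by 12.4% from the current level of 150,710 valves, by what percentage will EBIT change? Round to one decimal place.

-24.0%

Total contribution margin = 150,710 × $39.41 = $5,939,481.10.
EBIT = $5,939,481.10 − $2,866,700 = $3,072,781.10.
So DOL = total CM / EBIT = $5,939,481.10 / $3,072,781.10 = 1.9329.
%ΔEBIT = DOL × %ΔSales = 1.9329 × -12.4% = -24.0%.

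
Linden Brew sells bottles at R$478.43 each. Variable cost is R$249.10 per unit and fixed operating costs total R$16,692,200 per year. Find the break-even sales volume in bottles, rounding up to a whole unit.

72,787 bottles

Contribution margin per unit = R$478.43 − R$249.10 = R$229.33.
Break-even volume = fixed costs ÷ CM per unit = R$16,692,200 ÷ R$229.33 = 72,786.81, so 72,787 bottles.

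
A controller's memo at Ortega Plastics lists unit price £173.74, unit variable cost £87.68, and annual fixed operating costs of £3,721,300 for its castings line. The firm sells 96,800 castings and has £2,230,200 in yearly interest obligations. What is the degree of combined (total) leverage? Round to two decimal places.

3.50

At 96,800 units, contribution = 96,800 × £86.06 = £8,330,608.00.
Operating income = contribution − fixed costs = £8,330,608.00 − £3,721,300 = £4,609,308.00. Interest = £2,230,200.00.
DOL = £8,330,608.00 ÷ £4,609,308.00 = 1.8073; DFL = £4,609,308.00 ÷ £2,379,108.00 = 1.9374.
Combined leverage = 1.8073 × 1.9374 = 3.5015.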